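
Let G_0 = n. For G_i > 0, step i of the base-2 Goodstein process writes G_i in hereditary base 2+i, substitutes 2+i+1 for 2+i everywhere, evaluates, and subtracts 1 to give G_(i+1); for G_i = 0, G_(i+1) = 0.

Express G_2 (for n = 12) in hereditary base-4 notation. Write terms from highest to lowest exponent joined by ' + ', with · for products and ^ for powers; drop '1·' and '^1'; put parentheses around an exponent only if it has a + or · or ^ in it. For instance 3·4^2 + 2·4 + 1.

G_0 = 12. HB_2(12) = 2^(2 + 1) + 2^2. Bump = 108. G_1 = 107.
G_1 = 107. HB_3(107) = 3^(3 + 1) + 2·3^2 + 2·3 + 2. Bump = 1066. G_2 = 1065.
G_2 = 1065. HB_4(1065) = 4^(4 + 1) + 2·4^2 + 2·4 + 1. Bump = 15686. G_3 = 15685.

4^(4 + 1) + 2·4^2 + 2·4 + 1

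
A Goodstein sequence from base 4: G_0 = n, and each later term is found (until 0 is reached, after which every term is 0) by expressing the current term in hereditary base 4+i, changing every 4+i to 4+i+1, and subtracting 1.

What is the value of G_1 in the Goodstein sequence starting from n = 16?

24

(0) 16|_4 = 4^2 ↦ 5^2|_5 = 25 ⇒ 24
(1) 24|_5 = 4·5 + 4 ↦ 4·6 + 4|_6 = 28 ⇒ 27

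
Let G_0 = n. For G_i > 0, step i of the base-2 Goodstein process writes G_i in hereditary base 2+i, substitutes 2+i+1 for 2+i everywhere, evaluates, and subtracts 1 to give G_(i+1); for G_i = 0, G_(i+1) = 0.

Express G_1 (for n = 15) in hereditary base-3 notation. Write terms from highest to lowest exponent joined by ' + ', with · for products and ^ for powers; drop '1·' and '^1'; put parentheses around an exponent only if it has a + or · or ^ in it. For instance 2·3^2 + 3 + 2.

3^(3 + 1) + 3^3 + 3

G_0 = 15. HB_2(15) = 2^(2 + 1) + 2^2 + 2 + 1. Bump = 112. G_1 = 111.
G_1 = 111. HB_3(111) = 3^(3 + 1) + 3^3 + 3. Bump = 1284. G_2 = 1283.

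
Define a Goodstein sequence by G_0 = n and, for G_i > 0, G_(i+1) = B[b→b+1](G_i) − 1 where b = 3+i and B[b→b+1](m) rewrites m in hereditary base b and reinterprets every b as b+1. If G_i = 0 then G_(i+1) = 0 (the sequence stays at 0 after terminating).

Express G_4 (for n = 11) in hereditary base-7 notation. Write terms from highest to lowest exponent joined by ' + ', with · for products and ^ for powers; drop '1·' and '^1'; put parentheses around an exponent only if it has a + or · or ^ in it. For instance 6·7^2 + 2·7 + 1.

5·7 + 4

G_0=11  [base 3] 3^2 + 2  →[3↦4]→  4^2 + 2 = 18  −1 ⇒ G_1=17
G_1=17  [base 4] 4^2 + 1  →[4↦5]→  5^2 + 1 = 26  −1 ⇒ G_2=25
G_2=25  [base 5] 5^2  →[5↦6]→  6^2 = 36  −1 ⇒ G_3=35
G_3=35  [base 6] 5·6 + 5  →[6↦7]→  5·7 + 5 = 40  −1 ⇒ G_4=39
G_4=39  [base 7] 5·7 + 4  →[7↦8]→  5·8 + 4 = 44  −1 ⇒ G_5=43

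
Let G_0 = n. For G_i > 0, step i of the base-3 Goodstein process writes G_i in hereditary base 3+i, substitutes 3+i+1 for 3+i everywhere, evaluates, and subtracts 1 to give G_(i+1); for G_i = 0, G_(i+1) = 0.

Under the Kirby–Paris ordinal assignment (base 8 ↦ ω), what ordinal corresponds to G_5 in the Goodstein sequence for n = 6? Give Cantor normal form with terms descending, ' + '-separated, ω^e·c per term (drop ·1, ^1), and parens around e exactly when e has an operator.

base 3: 6 = 2·3; at 4: 2·4 = 8; next = 7
base 4: 7 = 4 + 3; at 5: 5 + 3 = 8; next = 7
base 5: 7 = 5 + 2; at 6: 6 + 2 = 8; next = 7
base 6: 7 = 6 + 1; at 7: 7 + 1 = 8; next = 7
base 7: 7 = 7; at 8: 8 = 8; next = 7

7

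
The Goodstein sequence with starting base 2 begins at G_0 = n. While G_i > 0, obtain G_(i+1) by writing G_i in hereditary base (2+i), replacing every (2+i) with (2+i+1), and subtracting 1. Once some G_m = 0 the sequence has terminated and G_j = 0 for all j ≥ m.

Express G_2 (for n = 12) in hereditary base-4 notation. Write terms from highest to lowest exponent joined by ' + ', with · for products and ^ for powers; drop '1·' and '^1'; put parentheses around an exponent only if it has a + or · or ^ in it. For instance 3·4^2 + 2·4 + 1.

i=0: 12 = 2^(2 + 1) + 2^2 (b=2); 2→3: 3^(3 + 1) + 3^3 = 108; 108−1 = 107
i=1: 107 = 3^(3 + 1) + 2·3^2 + 2·3 + 2 (b=3); 3→4: 4^(4 + 1) + 2·4^2 + 2·4 + 2 = 1066; 1066−1 = 1065
i=2: 1065 = 4^(4 + 1) + 2·4^2 + 2·4 + 1 (b=4); 4→5: 5^(5 + 1) + 2·5^2 + 2·5 + 1 = 15686; 15686−1 = 15685

4^(4 + 1) + 2·4^2 + 2·4 + 1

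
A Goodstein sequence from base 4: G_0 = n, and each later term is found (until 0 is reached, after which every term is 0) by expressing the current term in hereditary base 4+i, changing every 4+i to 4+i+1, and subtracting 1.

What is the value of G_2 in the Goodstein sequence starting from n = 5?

5

G_0=5  [base 4] 4 + 1  →[4↦5]→  5 + 1 = 6  −1 ⇒ G_1=5
G_1=5  [base 5] 5  →[5↦6]→  6 = 6  −1 ⇒ G_2=5
G_2=5  [base 6] 5  →[6↦7]→  5 = 5  −1 ⇒ G_3=4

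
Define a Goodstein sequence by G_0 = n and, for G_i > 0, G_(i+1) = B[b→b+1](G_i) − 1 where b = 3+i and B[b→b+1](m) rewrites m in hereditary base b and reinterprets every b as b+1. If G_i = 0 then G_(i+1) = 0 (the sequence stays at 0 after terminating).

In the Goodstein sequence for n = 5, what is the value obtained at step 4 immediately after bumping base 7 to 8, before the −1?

[0] 5 ≡ 3 + 2 (base 3). Lift 4: 6. −1: 5.
[1] 5 ≡ 4 + 1 (base 4). Lift 5: 6. −1: 5.
[2] 5 ≡ 5 (base 5). Lift 6: 6. −1: 5.
[3] 5 ≡ 5 (base 6). Lift 7: 5. −1: 4.
[4] 4 ≡ 4 (base 7). Lift 8: 4. −1: 3.

4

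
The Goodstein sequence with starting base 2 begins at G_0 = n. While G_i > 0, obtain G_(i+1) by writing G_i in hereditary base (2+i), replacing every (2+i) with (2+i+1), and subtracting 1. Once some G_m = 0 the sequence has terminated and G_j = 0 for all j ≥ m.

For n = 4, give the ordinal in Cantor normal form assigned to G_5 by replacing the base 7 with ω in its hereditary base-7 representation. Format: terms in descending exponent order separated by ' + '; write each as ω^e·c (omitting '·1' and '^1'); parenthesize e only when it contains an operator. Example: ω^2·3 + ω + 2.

ω^2·2 + ω + 4

i=0: 4 = 2^2 (b=2); 2→3: 3^3 = 27; 27−1 = 26
i=1: 26 = 2·3^2 + 2·3 + 2 (b=3); 3→4: 2·4^2 + 2·4 + 2 = 42; 42−1 = 41
i=2: 41 = 2·4^2 + 2·4 + 1 (b=4); 4→5: 2·5^2 + 2·5 + 1 = 61; 61−1 = 60
i=3: 60 = 2·5^2 + 2·5 (b=5); 5→6: 2·6^2 + 2·6 = 84; 84−1 = 83
i=4: 83 = 2·6^2 + 6 + 5 (b=6); 6→7: 2·7^2 + 7 + 5 = 110; 110−1 = 109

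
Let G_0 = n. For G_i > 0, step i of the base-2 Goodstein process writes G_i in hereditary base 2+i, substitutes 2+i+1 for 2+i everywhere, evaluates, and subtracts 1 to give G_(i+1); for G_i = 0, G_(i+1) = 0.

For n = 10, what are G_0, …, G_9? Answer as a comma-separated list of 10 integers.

10, 83, 1025, 15625, 279935, 4215754, 84073323, 1937434592, 50000555551, 1426559238830

10 —HB2→ 2^(2 + 1) + 2 —bump→ 3^(3 + 1) + 3 = 84 —(−1)→ 83
83 —HB3→ 3^(3 + 1) + 2 —bump→ 4^(4 + 1) + 2 = 1026 —(−1)→ 1025
1025 —HB4→ 4^(4 + 1) + 1 —bump→ 5^(5 + 1) + 1 = 15626 —(−1)→ 15625
15625 —HB5→ 5^(5 + 1) —bump→ 6^(6 + 1) = 279936 —(−1)→ 279935
279935 —HB6→ 5·6^6 + 5·6^5 + 5·6^4 + 5·6^3 + 5·6^2 + 5·6 + 5 —bump→ 5·7^7 + 5·7^5 + 5·7^4 + 5·7^3 + 5·7^2 + 5·7 + 5 = 4215755 —(−1)→ 4215754
4215754 —HB7→ 5·7^7 + 5·7^5 + 5·7^4 + 5·7^3 + 5·7^2 + 5·7 + 4 —bump→ 5·8^8 + 5·8^5 + 5·8^4 + 5·8^3 + 5·8^2 + 5·8 + 4 = 84073324 —(−1)→ 84073323
84073323 —HB8→ 5·8^8 + 5·8^5 + 5·8^4 + 5·8^3 + 5·8^2 + 5·8 + 3 —bump→ 5·9^9 + 5·9^5 + 5·9^4 + 5·9^3 + 5·9^2 + 5·9 + 3 = 1937434593 —(−1)→ 1937434592
1937434592 —HB9→ 5·9^9 + 5·9^5 + 5·9^4 + 5·9^3 + 5·9^2 + 5·9 + 2 —bump→ 5·10^10 + 5·10^5 + 5·10^4 + 5·10^3 + 5·10^2 + 5·10 + 2 = 50000555552 —(−1)→ 50000555551
50000555551 —HB10→ 5·10^10 + 5·10^5 + 5·10^4 + 5·10^3 + 5·10^2 + 5·10 + 1 —bump→ 5·11^11 + 5·11^5 + 5·11^4 + 5·11^3 + 5·11^2 + 5·11 + 1 = 1426559238831 —(−1)→ 1426559238830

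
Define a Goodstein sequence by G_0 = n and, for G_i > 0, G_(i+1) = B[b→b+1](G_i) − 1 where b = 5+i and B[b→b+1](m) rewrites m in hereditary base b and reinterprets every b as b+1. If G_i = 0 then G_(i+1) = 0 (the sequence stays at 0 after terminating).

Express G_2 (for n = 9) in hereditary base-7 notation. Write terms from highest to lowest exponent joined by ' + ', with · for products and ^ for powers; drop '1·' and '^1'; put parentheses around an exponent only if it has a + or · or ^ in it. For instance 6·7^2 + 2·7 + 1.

7 + 2

i=0: 9 = 5 + 4 (b=5); 5→6: 6 + 4 = 10; 10−1 = 9
i=1: 9 = 6 + 3 (b=6); 6→7: 7 + 3 = 10; 10−1 = 9
i=2: 9 = 7 + 2 (b=7); 7→8: 8 + 2 = 10; 10−1 = 9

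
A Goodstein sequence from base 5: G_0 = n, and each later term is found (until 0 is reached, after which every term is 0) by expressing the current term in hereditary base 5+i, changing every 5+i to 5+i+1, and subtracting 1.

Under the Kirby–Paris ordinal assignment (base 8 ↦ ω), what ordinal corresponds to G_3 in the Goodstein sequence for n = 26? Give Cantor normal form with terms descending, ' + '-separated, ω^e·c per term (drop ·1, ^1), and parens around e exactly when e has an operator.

ω·6 + 5

G_0=26  [base 5] 5^2 + 1  →[5↦6]→  6^2 + 1 = 37  −1 ⇒ G_1=36
G_1=36  [base 6] 6^2  →[6↦7]→  7^2 = 49  −1 ⇒ G_2=48
G_2=48  [base 7] 6·7 + 6  →[7↦8]→  6·8 + 6 = 54  −1 ⇒ G_3=53
G_3=53  [base 8] 6·8 + 5  →[8↦9]→  6·9 + 5 = 59  −1 ⇒ G_4=58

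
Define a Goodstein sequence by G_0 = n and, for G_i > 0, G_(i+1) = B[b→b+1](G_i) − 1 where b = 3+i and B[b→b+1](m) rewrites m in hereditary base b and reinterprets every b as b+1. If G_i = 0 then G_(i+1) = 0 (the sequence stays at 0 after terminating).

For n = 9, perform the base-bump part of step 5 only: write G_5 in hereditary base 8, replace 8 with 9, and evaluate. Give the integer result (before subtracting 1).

step 0: 9 = 3^2; sub 4 for 3: 4^2; = 16; G_1 = 16−1 = 15
step 1: 15 = 3·4 + 3; sub 5 for 4: 3·5 + 3; = 18; G_2 = 18−1 = 17
step 2: 17 = 3·5 + 2; sub 6 for 5: 3·6 + 2; = 20; G_3 = 20−1 = 19
step 3: 19 = 3·6 + 1; sub 7 for 6: 3·7 + 1; = 22; G_4 = 22−1 = 21
step 4: 21 = 3·7; sub 8 for 7: 3·8; = 24; G_5 = 24−1 = 23

25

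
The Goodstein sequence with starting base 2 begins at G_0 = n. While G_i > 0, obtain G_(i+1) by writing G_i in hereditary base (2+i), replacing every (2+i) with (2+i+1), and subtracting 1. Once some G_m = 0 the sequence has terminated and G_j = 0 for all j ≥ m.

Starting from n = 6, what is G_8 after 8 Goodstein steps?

step 0: 6 = 2^2 + 2; sub 3 for 2: 3^3 + 3; = 30; G_1 = 30−1 = 29
step 1: 29 = 3^3 + 2; sub 4 for 3: 4^4 + 2; = 258; G_2 = 258−1 = 257
step 2: 257 = 4^4 + 1; sub 5 for 4: 5^5 + 1; = 3126; G_3 = 3126−1 = 3125
step 3: 3125 = 5^5; sub 6 for 5: 6^6; = 46656; G_4 = 46656−1 = 46655
step 4: 46655 = 5·6^5 + 5·6^4 + 5·6^3 + 5·6^2 + 5·6 + 5; sub 7 for 6: 5·7^5 + 5·7^4 + 5·7^3 + 5·7^2 + 5·7 + 5; = 98040; G_5 = 98040−1 = 98039
step 5: 98039 = 5·7^5 + 5·7^4 + 5·7^3 + 5·7^2 + 5·7 + 4; sub 8 for 7: 5·8^5 + 5·8^4 + 5·8^3 + 5·8^2 + 5·8 + 4; = 187244; G_6 = 187244−1 = 187243
step 6: 187243 = 5·8^5 + 5·8^4 + 5·8^3 + 5·8^2 + 5·8 + 3; sub 9 for 8: 5·9^5 + 5·9^4 + 5·9^3 + 5·9^2 + 5·9 + 3; = 332148; G_7 = 332148−1 = 332147
step 7: 332147 = 5·9^5 + 5·9^4 + 5·9^3 + 5·9^2 + 5·9 + 2; sub 10 for 9: 5·10^5 + 5·10^4 + 5·10^3 + 5·10^2 + 5·10 + 2; = 555552; G_8 = 555552−1 = 555551

555551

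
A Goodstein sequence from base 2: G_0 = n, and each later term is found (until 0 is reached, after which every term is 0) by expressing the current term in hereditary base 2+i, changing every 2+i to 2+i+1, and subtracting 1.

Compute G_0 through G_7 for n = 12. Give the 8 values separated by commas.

(0) 12|_2 = 2^(2 + 1) + 2^2 ↦ 3^(3 + 1) + 3^3|_3 = 108 ⇒ 107
(1) 107|_3 = 3^(3 + 1) + 2·3^2 + 2·3 + 2 ↦ 4^(4 + 1) + 2·4^2 + 2·4 + 2|_4 = 1066 ⇒ 1065
(2) 1065|_4 = 4^(4 + 1) + 2·4^2 + 2·4 + 1 ↦ 5^(5 + 1) + 2·5^2 + 2·5 + 1|_5 = 15686 ⇒ 15685
(3) 15685|_5 = 5^(5 + 1) + 2·5^2 + 2·5 ↦ 6^(6 + 1) + 2·6^2 + 2·6|_6 = 280020 ⇒ 280019
(4) 280019|_6 = 6^(6 + 1) + 2·6^2 + 6 + 5 ↦ 7^(7 + 1) + 2·7^2 + 7 + 5|_7 = 5764911 ⇒ 5764910
(5) 5764910|_7 = 7^(7 + 1) + 2·7^2 + 7 + 4 ↦ 8^(8 + 1) + 2·8^2 + 8 + 4|_8 = 134217868 ⇒ 134217867
(6) 134217867|_8 = 8^(8 + 1) + 2·8^2 + 8 + 3 ↦ 9^(9 + 1) + 2·9^2 + 9 + 3|_9 = 3486784575 ⇒ 3486784574

12, 107, 1065, 15685, 280019, 5764910, 134217867, 3486784574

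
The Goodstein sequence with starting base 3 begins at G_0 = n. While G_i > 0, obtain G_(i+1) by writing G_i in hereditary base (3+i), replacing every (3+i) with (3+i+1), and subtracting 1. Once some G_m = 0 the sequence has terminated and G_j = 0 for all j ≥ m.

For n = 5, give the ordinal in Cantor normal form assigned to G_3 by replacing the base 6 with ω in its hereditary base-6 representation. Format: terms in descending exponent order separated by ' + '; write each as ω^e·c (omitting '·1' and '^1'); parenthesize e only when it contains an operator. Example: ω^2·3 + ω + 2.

i=0: 5 = 3 + 2 (b=3); 3→4: 4 + 2 = 6; 6−1 = 5
i=1: 5 = 4 + 1 (b=4); 4→5: 5 + 1 = 6; 6−1 = 5
i=2: 5 = 5 (b=5); 5→6: 6 = 6; 6−1 = 5
i=3: 5 = 5 (b=6); 6→7: 5 = 5; 5−1 = 4

5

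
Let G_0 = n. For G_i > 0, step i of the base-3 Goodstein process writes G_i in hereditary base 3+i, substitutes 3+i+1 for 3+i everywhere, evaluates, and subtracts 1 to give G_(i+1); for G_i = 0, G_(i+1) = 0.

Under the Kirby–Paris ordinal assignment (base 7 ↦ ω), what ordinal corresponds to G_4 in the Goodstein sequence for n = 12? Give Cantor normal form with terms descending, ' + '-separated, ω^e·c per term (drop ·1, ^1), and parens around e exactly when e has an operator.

ω^2

[0] 12 ≡ 3^2 + 3 (base 3). Lift 4: 20. −1: 19.
[1] 19 ≡ 4^2 + 3 (base 4). Lift 5: 28. −1: 27.
[2] 27 ≡ 5^2 + 2 (base 5). Lift 6: 38. −1: 37.
[3] 37 ≡ 6^2 + 1 (base 6). Lift 7: 50. −1: 49.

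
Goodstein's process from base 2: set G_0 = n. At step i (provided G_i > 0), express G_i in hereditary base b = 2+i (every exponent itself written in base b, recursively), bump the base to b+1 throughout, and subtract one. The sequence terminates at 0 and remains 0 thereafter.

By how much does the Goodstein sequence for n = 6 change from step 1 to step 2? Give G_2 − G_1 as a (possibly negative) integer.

G_0=6  [base 2] 2^2 + 2  →[2↦3]→  3^3 + 3 = 30  −1 ⇒ G_1=29
G_1=29  [base 3] 3^3 + 2  →[3↦4]→  4^4 + 2 = 258  −1 ⇒ G_2=257

228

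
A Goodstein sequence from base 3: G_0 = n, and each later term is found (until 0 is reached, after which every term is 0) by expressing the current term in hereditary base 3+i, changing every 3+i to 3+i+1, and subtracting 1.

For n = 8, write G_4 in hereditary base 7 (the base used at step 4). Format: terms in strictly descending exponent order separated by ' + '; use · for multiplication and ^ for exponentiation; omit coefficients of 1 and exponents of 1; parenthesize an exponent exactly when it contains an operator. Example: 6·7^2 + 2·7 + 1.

7 + 4

step 0: 8 = 2·3 + 2; sub 4 for 3: 2·4 + 2; = 10; G_1 = 10−1 = 9
step 1: 9 = 2·4 + 1; sub 5 for 4: 2·5 + 1; = 11; G_2 = 11−1 = 10
step 2: 10 = 2·5; sub 6 for 5: 2·6; = 12; G_3 = 12−1 = 11
step 3: 11 = 6 + 5; sub 7 for 6: 7 + 5; = 12; G_4 = 12−1 = 11
step 4: 11 = 7 + 4; sub 8 for 7: 8 + 4; = 12; G_5 = 12−1 = 11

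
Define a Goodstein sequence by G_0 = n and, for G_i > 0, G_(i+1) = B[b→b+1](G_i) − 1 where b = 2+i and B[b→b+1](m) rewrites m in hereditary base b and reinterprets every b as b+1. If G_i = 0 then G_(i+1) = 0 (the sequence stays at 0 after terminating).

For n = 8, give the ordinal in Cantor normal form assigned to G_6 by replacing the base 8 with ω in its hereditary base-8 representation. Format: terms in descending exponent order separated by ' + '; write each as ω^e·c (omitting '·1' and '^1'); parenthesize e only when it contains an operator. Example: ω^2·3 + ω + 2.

ω^ω·2 + ω^2·2 + ω + 3

i=0: 8 = 2^(2 + 1) (b=2); 2→3: 3^(3 + 1) = 81; 81−1 = 80
i=1: 80 = 2·3^3 + 2·3^2 + 2·3 + 2 (b=3); 3→4: 2·4^4 + 2·4^2 + 2·4 + 2 = 554; 554−1 = 553
i=2: 553 = 2·4^4 + 2·4^2 + 2·4 + 1 (b=4); 4→5: 2·5^5 + 2·5^2 + 2·5 + 1 = 6311; 6311−1 = 6310
i=3: 6310 = 2·5^5 + 2·5^2 + 2·5 (b=5); 5→6: 2·6^6 + 2·6^2 + 2·6 = 93396; 93396−1 = 93395
i=4: 93395 = 2·6^6 + 2·6^2 + 6 + 5 (b=6); 6→7: 2·7^7 + 2·7^2 + 7 + 5 = 1647196; 1647196−1 = 1647195
i=5: 1647195 = 2·7^7 + 2·7^2 + 7 + 4 (b=7); 7→8: 2·8^8 + 2·8^2 + 8 + 4 = 33554572; 33554572−1 = 33554571
i=6: 33554571 = 2·8^8 + 2·8^2 + 8 + 3 (b=8); 8→9: 2·9^9 + 2·9^2 + 9 + 3 = 774841152; 774841152−1 = 774841151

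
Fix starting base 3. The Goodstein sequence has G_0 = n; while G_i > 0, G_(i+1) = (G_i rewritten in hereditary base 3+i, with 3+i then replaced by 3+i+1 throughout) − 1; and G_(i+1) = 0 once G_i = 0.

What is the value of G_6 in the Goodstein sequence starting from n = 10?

36

G_0=10  [base 3] 3^2 + 1  →[3↦4]→  4^2 + 1 = 17  −1 ⇒ G_1=16
G_1=16  [base 4] 4^2  →[4↦5]→  5^2 = 25  −1 ⇒ G_2=24
G_2=24  [base 5] 4·5 + 4  →[5↦6]→  4·6 + 4 = 28  −1 ⇒ G_3=27
G_3=27  [base 6] 4·6 + 3  →[6↦7]→  4·7 + 3 = 31  −1 ⇒ G_4=30
G_4=30  [base 7] 4·7 + 2  →[7↦8]→  4·8 + 2 = 34  −1 ⇒ G_5=33
G_5=33  [base 8] 4·8 + 1  →[8↦9]→  4·9 + 1 = 37  −1 ⇒ G_6=36
G_6=36  [base 9] 4·9  →[9↦10]→  4·10 = 40  −1 ⇒ G_7=39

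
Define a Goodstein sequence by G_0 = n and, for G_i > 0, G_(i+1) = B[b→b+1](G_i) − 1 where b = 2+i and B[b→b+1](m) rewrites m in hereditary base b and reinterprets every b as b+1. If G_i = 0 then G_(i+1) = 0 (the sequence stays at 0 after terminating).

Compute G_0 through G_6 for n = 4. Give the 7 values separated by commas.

4, 26, 41, 60, 83, 109, 139

G_0 = 4. HB_2(4) = 2^2. Bump = 27. G_1 = 26.
G_1 = 26. HB_3(26) = 2·3^2 + 2·3 + 2. Bump = 42. G_2 = 41.
G_2 = 41. HB_4(41) = 2·4^2 + 2·4 + 1. Bump = 61. G_3 = 60.
G_3 = 60. HB_5(60) = 2·5^2 + 2·5. Bump = 84. G_4 = 83.
G_4 = 83. HB_6(83) = 2·6^2 + 6 + 5. Bump = 110. G_5 = 109.
G_5 = 109. HB_7(109) = 2·7^2 + 7 + 4. Bump = 140. G_6 = 139.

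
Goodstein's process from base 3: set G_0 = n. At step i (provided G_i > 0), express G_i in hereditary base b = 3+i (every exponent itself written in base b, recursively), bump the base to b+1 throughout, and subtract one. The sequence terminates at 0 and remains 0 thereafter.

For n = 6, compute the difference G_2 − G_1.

0

base 3: 6 = 2·3; at 4: 2·4 = 8; next = 7
base 4: 7 = 4 + 3; at 5: 5 + 3 = 8; next = 7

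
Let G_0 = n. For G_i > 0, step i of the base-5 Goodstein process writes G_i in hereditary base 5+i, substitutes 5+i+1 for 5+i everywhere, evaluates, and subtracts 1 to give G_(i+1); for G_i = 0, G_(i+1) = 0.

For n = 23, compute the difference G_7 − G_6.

base 5: 23 = 4·5 + 3; at 6: 4·6 + 3 = 27; next = 26
base 6: 26 = 4·6 + 2; at 7: 4·7 + 2 = 30; next = 29
base 7: 29 = 4·7 + 1; at 8: 4·8 + 1 = 33; next = 32
base 8: 32 = 4·8; at 9: 4·9 = 36; next = 35
base 9: 35 = 3·9 + 8; at 10: 3·10 + 8 = 38; next = 37
base 10: 37 = 3·10 + 7; at 11: 3·11 + 7 = 40; next = 39
base 11: 39 = 3·11 + 6; at 12: 3·12 + 6 = 42; next = 41

2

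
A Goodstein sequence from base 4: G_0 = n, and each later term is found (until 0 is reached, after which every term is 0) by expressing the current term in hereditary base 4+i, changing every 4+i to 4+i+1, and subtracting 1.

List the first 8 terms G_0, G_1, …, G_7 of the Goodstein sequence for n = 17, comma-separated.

17, 25, 35, 39, 43, 47, 51, 55

step 0: 17 = 4^2 + 1; sub 5 for 4: 5^2 + 1; = 26; G_1 = 26−1 = 25
step 1: 25 = 5^2; sub 6 for 5: 6^2; = 36; G_2 = 36−1 = 35
step 2: 35 = 5·6 + 5; sub 7 for 6: 5·7 + 5; = 40; G_3 = 40−1 = 39
step 3: 39 = 5·7 + 4; sub 8 for 7: 5·8 + 4; = 44; G_4 = 44−1 = 43
step 4: 43 = 5·8 + 3; sub 9 for 8: 5·9 + 3; = 48; G_5 = 48−1 = 47
step 5: 47 = 5·9 + 2; sub 10 for 9: 5·10 + 2; = 52; G_6 = 52−1 = 51
step 6: 51 = 5·10 + 1; sub 11 for 10: 5·11 + 1; = 56; G_7 = 56−1 = 55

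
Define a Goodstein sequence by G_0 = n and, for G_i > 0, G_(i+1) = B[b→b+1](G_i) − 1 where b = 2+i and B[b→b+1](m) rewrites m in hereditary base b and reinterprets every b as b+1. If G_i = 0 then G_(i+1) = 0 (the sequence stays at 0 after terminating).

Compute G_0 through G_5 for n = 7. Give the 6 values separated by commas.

7, 30, 259, 3127, 46657, 823543

G_0 = 7. HB_2(7) = 2^2 + 2 + 1. Bump = 31. G_1 = 30.
G_1 = 30. HB_3(30) = 3^3 + 3. Bump = 260. G_2 = 259.
G_2 = 259. HB_4(259) = 4^4 + 3. Bump = 3128. G_3 = 3127.
G_3 = 3127. HB_5(3127) = 5^5 + 2. Bump = 46658. G_4 = 46657.
G_4 = 46657. HB_6(46657) = 6^6 + 1. Bump = 823544. G_5 = 823543.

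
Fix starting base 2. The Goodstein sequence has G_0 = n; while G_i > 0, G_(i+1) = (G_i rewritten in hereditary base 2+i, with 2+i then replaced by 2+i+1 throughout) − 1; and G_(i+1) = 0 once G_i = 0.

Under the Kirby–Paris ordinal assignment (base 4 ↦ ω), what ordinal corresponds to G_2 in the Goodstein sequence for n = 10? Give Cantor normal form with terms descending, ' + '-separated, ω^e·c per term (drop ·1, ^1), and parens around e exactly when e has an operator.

ω^(ω + 1) + 1

i=0: 10 = 2^(2 + 1) + 2 (b=2); 2→3: 3^(3 + 1) + 3 = 84; 84−1 = 83
i=1: 83 = 3^(3 + 1) + 2 (b=3); 3→4: 4^(4 + 1) + 2 = 1026; 1026−1 = 1025
i=2: 1025 = 4^(4 + 1) + 1 (b=4); 4→5: 5^(5 + 1) + 1 = 15626; 15626−1 = 15625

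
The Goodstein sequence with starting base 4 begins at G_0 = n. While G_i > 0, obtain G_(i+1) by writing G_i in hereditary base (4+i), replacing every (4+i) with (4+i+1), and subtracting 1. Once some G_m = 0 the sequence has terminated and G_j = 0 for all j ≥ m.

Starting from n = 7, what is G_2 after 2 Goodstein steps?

(0) 7|_4 = 4 + 3 ↦ 5 + 3|_5 = 8 ⇒ 7
(1) 7|_5 = 5 + 2 ↦ 6 + 2|_6 = 8 ⇒ 7

7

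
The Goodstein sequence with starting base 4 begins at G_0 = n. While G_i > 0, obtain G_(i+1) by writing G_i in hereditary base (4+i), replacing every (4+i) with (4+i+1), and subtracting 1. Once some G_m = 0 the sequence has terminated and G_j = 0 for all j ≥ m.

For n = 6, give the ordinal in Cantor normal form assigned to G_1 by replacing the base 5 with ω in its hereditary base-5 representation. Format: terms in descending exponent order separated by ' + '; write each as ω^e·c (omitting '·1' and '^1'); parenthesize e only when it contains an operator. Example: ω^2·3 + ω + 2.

step 0: 6 = 4 + 2; sub 5 for 4: 5 + 2; = 7; G_1 = 7−1 = 6
step 1: 6 = 5 + 1; sub 6 for 5: 6 + 1; = 7; G_2 = 7−1 = 6

ω + 1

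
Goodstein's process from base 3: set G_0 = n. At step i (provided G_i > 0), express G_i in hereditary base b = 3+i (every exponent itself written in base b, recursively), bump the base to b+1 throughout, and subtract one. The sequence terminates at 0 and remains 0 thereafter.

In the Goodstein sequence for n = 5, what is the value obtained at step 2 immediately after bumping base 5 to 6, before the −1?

6

G_0=5  [base 3] 3 + 2  →[3↦4]→  4 + 2 = 6  −1 ⇒ G_1=5
G_1=5  [base 4] 4 + 1  →[4↦5]→  5 + 1 = 6  −1 ⇒ G_2=5
G_2=5  [base 5] 5  →[5↦6]→  6 = 6  −1 ⇒ G_3=5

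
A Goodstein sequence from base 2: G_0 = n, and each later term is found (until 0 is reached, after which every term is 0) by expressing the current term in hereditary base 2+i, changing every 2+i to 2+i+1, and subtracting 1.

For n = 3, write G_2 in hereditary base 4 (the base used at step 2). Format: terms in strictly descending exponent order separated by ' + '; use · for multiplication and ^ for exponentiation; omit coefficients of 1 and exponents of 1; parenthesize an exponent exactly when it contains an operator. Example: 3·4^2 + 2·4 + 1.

3

G_0 = 3. HB_2(3) = 2 + 1. Bump = 4. G_1 = 3.
G_1 = 3. HB_3(3) = 3. Bump = 4. G_2 = 3.
G_2 = 3. HB_4(3) = 3. Bump = 3. G_3 = 2.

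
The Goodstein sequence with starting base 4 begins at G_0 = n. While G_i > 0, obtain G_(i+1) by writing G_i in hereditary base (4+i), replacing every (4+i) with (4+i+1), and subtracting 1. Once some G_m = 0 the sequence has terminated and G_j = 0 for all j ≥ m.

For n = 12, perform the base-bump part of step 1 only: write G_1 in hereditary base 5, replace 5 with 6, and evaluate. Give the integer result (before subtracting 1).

16

G_0=12  [base 4] 3·4  →[4↦5]→  3·5 = 15  −1 ⇒ G_1=14
G_1=14  [base 5] 2·5 + 4  →[5↦6]→  2·6 + 4 = 16  −1 ⇒ G_2=15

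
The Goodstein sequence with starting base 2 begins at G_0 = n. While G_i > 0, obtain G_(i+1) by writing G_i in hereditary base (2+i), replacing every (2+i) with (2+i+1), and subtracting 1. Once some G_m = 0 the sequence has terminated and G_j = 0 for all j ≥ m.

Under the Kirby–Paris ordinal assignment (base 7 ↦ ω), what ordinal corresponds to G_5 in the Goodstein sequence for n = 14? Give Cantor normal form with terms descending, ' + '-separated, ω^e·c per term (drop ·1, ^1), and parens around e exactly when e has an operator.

14 —HB2→ 2^(2 + 1) + 2^2 + 2 —bump→ 3^(3 + 1) + 3^3 + 3 = 111 —(−1)→ 110
110 —HB3→ 3^(3 + 1) + 3^3 + 2 —bump→ 4^(4 + 1) + 4^4 + 2 = 1282 —(−1)→ 1281
1281 —HB4→ 4^(4 + 1) + 4^4 + 1 —bump→ 5^(5 + 1) + 5^5 + 1 = 18751 —(−1)→ 18750
18750 —HB5→ 5^(5 + 1) + 5^5 —bump→ 6^(6 + 1) + 6^6 = 326592 —(−1)→ 326591
326591 —HB6→ 6^(6 + 1) + 5·6^5 + 5·6^4 + 5·6^3 + 5·6^2 + 5·6 + 5 —bump→ 7^(7 + 1) + 5·7^5 + 5·7^4 + 5·7^3 + 5·7^2 + 5·7 + 5 = 5862841 —(−1)→ 5862840
5862840 —HB7→ 7^(7 + 1) + 5·7^5 + 5·7^4 + 5·7^3 + 5·7^2 + 5·7 + 4 —bump→ 8^(8 + 1) + 5·8^5 + 5·8^4 + 5·8^3 + 5·8^2 + 5·8 + 4 = 134404972 —(−1)→ 134404971

ω^(ω + 1) + ω^5·5 + ω^4·5 + ω^3·5 + ω^2·5 + ω·5 + 4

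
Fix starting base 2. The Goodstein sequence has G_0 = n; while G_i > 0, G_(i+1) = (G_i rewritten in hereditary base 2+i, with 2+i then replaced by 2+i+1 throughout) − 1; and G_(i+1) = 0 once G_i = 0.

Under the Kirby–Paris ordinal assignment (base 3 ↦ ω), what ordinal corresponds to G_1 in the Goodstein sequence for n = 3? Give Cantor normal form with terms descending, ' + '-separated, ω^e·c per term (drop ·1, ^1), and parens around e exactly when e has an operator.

ω

step 0: 3 = 2 + 1; sub 3 for 2: 3 + 1; = 4; G_1 = 4−1 = 3
step 1: 3 = 3; sub 4 for 3: 4; = 4; G_2 = 4−1 = 3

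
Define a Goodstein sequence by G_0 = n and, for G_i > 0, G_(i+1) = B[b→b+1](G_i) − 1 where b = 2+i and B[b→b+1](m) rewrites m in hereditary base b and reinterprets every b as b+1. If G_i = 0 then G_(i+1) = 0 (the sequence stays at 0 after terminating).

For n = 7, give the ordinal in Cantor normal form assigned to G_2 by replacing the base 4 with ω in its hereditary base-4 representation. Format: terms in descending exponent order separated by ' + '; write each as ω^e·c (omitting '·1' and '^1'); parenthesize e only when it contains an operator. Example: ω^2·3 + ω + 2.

ω^ω + 3

G_0=7  [base 2] 2^2 + 2 + 1  →[2↦3]→  3^3 + 3 + 1 = 31  −1 ⇒ G_1=30
G_1=30  [base 3] 3^3 + 3  →[3↦4]→  4^4 + 4 = 260  −1 ⇒ G_2=259
G_2=259  [base 4] 4^4 + 3  →[4↦5]→  5^5 + 3 = 3128  −1 ⇒ G_3=3127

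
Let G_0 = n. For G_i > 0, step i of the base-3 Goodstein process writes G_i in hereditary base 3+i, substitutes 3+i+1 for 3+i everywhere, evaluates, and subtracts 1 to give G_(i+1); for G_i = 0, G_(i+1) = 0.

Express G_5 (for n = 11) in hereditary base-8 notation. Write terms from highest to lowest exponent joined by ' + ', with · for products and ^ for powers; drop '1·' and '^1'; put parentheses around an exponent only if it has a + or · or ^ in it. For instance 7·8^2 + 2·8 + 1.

5·8 + 3

11 —HB3→ 3^2 + 2 —bump→ 4^2 + 2 = 18 —(−1)→ 17
17 —HB4→ 4^2 + 1 —bump→ 5^2 + 1 = 26 —(−1)→ 25
25 —HB5→ 5^2 —bump→ 6^2 = 36 —(−1)→ 35
35 —HB6→ 5·6 + 5 —bump→ 5·7 + 5 = 40 —(−1)→ 39
39 —HB7→ 5·7 + 4 —bump→ 5·8 + 4 = 44 —(−1)→ 43
43 —HB8→ 5·8 + 3 —bump→ 5·9 + 3 = 48 —(−1)→ 47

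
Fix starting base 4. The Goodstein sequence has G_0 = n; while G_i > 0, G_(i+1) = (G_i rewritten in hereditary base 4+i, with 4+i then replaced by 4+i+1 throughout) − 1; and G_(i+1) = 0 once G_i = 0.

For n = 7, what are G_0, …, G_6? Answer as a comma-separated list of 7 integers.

(0) 7|_4 = 4 + 3 ↦ 5 + 3|_5 = 8 ⇒ 7
(1) 7|_5 = 5 + 2 ↦ 6 + 2|_6 = 8 ⇒ 7
(2) 7|_6 = 6 + 1 ↦ 7 + 1|_7 = 8 ⇒ 7
(3) 7|_7 = 7 ↦ 8|_8 = 8 ⇒ 7
(4) 7|_8 = 7 ↦ 7|_9 = 7 ⇒ 6
(5) 6|_9 = 6 ↦ 6|_10 = 6 ⇒ 5

7, 7, 7, 7, 7, 6, 5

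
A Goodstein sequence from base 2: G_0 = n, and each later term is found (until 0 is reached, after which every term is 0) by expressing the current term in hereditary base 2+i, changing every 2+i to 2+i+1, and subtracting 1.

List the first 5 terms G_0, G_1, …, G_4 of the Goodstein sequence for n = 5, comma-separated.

5 —HB2→ 2^2 + 1 —bump→ 3^3 + 1 = 28 —(−1)→ 27
27 —HB3→ 3^3 —bump→ 4^4 = 256 —(−1)→ 255
255 —HB4→ 3·4^3 + 3·4^2 + 3·4 + 3 —bump→ 3·5^3 + 3·5^2 + 3·5 + 3 = 468 —(−1)→ 467
467 —HB5→ 3·5^3 + 3·5^2 + 3·5 + 2 —bump→ 3·6^3 + 3·6^2 + 3·6 + 2 = 776 —(−1)→ 775

5, 27, 255, 467, 775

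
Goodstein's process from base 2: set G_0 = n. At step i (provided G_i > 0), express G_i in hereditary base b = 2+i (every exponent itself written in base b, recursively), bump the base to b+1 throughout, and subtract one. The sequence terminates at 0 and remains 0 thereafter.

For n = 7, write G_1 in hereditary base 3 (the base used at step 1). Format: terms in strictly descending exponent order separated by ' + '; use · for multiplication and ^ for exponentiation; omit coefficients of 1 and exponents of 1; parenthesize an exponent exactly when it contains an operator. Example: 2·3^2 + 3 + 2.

3^3 + 3

step 0: 7 = 2^2 + 2 + 1; sub 3 for 2: 3^3 + 3 + 1; = 31; G_1 = 31−1 = 30
step 1: 30 = 3^3 + 3; sub 4 for 3: 4^4 + 4; = 260; G_2 = 260−1 = 259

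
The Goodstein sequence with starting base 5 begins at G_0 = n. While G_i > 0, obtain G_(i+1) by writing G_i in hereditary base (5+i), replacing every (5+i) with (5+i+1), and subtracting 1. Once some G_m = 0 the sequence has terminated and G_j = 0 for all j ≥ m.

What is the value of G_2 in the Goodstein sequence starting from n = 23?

29

G_0 = 23. HB_5(23) = 4·5 + 3. Bump = 27. G_1 = 26.
G_1 = 26. HB_6(26) = 4·6 + 2. Bump = 30. G_2 = 29.
G_2 = 29. HB_7(29) = 4·7 + 1. Bump = 33. G_3 = 32.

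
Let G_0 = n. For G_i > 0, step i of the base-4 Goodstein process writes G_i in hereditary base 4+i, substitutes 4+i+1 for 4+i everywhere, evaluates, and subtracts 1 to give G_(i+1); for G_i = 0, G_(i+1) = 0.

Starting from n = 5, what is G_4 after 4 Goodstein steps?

3

(0) 5|_4 = 4 + 1 ↦ 5 + 1|_5 = 6 ⇒ 5
(1) 5|_5 = 5 ↦ 6|_6 = 6 ⇒ 5
(2) 5|_6 = 5 ↦ 5|_7 = 5 ⇒ 4
(3) 4|_7 = 4 ↦ 4|_8 = 4 ⇒ 3
(4) 3|_8 = 3 ↦ 3|_9 = 3 ⇒ 2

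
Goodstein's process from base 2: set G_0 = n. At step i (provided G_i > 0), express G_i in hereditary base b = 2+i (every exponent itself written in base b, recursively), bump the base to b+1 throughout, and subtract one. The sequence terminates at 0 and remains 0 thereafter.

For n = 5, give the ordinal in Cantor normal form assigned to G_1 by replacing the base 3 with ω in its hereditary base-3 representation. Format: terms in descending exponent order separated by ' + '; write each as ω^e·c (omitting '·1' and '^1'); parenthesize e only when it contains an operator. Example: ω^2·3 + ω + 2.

ω^ω

G_0 = 5. HB_2(5) = 2^2 + 1. Bump = 28. G_1 = 27.
G_1 = 27. HB_3(27) = 3^3. Bump = 256. G_2 = 255.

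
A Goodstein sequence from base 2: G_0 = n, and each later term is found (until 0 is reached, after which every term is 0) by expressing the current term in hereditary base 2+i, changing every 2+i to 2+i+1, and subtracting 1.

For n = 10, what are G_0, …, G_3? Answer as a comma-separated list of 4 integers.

10, 83, 1025, 15625

10 —HB2→ 2^(2 + 1) + 2 —bump→ 3^(3 + 1) + 3 = 84 —(−1)→ 83
83 —HB3→ 3^(3 + 1) + 2 —bump→ 4^(4 + 1) + 2 = 1026 —(−1)→ 1025
1025 —HB4→ 4^(4 + 1) + 1 —bump→ 5^(5 + 1) + 1 = 15626 —(−1)→ 15625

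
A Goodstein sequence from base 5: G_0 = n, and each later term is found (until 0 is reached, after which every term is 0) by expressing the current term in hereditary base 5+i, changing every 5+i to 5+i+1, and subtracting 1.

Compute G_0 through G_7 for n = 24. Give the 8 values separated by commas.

[0] 24 ≡ 4·5 + 4 (base 5). Lift 6: 28. −1: 27.
[1] 27 ≡ 4·6 + 3 (base 6). Lift 7: 31. −1: 30.
[2] 30 ≡ 4·7 + 2 (base 7). Lift 8: 34. −1: 33.
[3] 33 ≡ 4·8 + 1 (base 8). Lift 9: 37. −1: 36.
[4] 36 ≡ 4·9 (base 9). Lift 10: 40. −1: 39.
[5] 39 ≡ 3·10 + 9 (base 10). Lift 11: 42. −1: 41.
[6] 41 ≡ 3·11 + 8 (base 11). Lift 12: 44. −1: 43.

24, 27, 30, 33, 36, 39, 41, 43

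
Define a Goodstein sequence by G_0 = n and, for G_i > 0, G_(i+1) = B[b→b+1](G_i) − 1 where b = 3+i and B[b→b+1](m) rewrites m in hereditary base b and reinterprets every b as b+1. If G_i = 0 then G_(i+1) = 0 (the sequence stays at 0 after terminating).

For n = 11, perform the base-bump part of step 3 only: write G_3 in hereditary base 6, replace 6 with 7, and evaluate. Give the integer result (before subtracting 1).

40

[0] 11 ≡ 3^2 + 2 (base 3). Lift 4: 18. −1: 17.
[1] 17 ≡ 4^2 + 1 (base 4). Lift 5: 26. −1: 25.
[2] 25 ≡ 5^2 (base 5). Lift 6: 36. −1: 35.
[3] 35 ≡ 5·6 + 5 (base 6). Lift 7: 40. −1: 39.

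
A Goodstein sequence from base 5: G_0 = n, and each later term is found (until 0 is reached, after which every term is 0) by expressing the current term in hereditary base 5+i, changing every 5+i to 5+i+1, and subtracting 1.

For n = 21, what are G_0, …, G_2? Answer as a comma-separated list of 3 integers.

21 —HB5→ 4·5 + 1 —bump→ 4·6 + 1 = 25 —(−1)→ 24
24 —HB6→ 4·6 —bump→ 4·7 = 28 —(−1)→ 27

21, 24, 27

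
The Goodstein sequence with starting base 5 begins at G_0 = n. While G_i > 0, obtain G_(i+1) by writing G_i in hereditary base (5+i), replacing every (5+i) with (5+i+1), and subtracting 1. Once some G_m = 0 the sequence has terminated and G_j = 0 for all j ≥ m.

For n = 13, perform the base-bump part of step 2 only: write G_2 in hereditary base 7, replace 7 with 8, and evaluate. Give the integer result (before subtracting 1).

base 5: 13 = 2·5 + 3; at 6: 2·6 + 3 = 15; next = 14
base 6: 14 = 2·6 + 2; at 7: 2·7 + 2 = 16; next = 15
base 7: 15 = 2·7 + 1; at 8: 2·8 + 1 = 17; next = 16

17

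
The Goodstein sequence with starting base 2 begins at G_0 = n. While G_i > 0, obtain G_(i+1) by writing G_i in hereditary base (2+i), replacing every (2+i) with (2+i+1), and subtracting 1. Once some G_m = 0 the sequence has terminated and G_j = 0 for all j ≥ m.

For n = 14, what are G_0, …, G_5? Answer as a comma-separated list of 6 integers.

14 —HB2→ 2^(2 + 1) + 2^2 + 2 —bump→ 3^(3 + 1) + 3^3 + 3 = 111 —(−1)→ 110
110 —HB3→ 3^(3 + 1) + 3^3 + 2 —bump→ 4^(4 + 1) + 4^4 + 2 = 1282 —(−1)→ 1281
1281 —HB4→ 4^(4 + 1) + 4^4 + 1 —bump→ 5^(5 + 1) + 5^5 + 1 = 18751 —(−1)→ 18750
18750 —HB5→ 5^(5 + 1) + 5^5 —bump→ 6^(6 + 1) + 6^6 = 326592 —(−1)→ 326591
326591 —HB6→ 6^(6 + 1) + 5·6^5 + 5·6^4 + 5·6^3 + 5·6^2 + 5·6 + 5 —bump→ 7^(7 + 1) + 5·7^5 + 5·7^4 + 5·7^3 + 5·7^2 + 5·7 + 5 = 5862841 —(−1)→ 5862840

14, 110, 1281, 18750, 326591, 5862840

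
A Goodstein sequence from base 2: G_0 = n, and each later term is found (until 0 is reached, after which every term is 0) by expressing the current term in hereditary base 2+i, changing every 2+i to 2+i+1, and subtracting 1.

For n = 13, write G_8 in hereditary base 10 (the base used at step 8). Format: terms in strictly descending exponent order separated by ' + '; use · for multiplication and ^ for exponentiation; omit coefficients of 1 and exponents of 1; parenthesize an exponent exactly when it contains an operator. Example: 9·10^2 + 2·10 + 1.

G_0 = 13. HB_2(13) = 2^(2 + 1) + 2^2 + 1. Bump = 109. G_1 = 108.
G_1 = 108. HB_3(108) = 3^(3 + 1) + 3^3. Bump = 1280. G_2 = 1279.
G_2 = 1279. HB_4(1279) = 4^(4 + 1) + 3·4^3 + 3·4^2 + 3·4 + 3. Bump = 16093. G_3 = 16092.
G_3 = 16092. HB_5(16092) = 5^(5 + 1) + 3·5^3 + 3·5^2 + 3·5 + 2. Bump = 280712. G_4 = 280711.
G_4 = 280711. HB_6(280711) = 6^(6 + 1) + 3·6^3 + 3·6^2 + 3·6 + 1. Bump = 5765999. G_5 = 5765998.
G_5 = 5765998. HB_7(5765998) = 7^(7 + 1) + 3·7^3 + 3·7^2 + 3·7. Bump = 134219480. G_6 = 134219479.
G_6 = 134219479. HB_8(134219479) = 8^(8 + 1) + 3·8^3 + 3·8^2 + 2·8 + 7. Bump = 3486786856. G_7 = 3486786855.
G_7 = 3486786855. HB_9(3486786855) = 9^(9 + 1) + 3·9^3 + 3·9^2 + 2·9 + 6. Bump = 100000003326. G_8 = 100000003325.
G_8 = 100000003325. HB_10(100000003325) = 10^(10 + 1) + 3·10^3 + 3·10^2 + 2·10 + 5. Bump = 3138428381104. G_9 = 3138428381103.

10^(10 + 1) + 3·10^3 + 3·10^2 + 2·10 + 5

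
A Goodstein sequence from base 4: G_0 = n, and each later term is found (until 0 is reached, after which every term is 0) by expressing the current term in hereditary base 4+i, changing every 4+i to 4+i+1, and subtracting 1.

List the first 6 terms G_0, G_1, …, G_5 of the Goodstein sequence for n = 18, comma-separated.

base 4: 18 = 4^2 + 2; at 5: 5^2 + 2 = 27; next = 26
base 5: 26 = 5^2 + 1; at 6: 6^2 + 1 = 37; next = 36
base 6: 36 = 6^2; at 7: 7^2 = 49; next = 48
base 7: 48 = 6·7 + 6; at 8: 6·8 + 6 = 54; next = 53
base 8: 53 = 6·8 + 5; at 9: 6·9 + 5 = 59; next = 58

18, 26, 36, 48, 53, 58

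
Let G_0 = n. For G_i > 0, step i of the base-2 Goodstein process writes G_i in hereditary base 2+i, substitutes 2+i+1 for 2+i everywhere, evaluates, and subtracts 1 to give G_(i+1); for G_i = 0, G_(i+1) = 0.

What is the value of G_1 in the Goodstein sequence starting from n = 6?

i=0: 6 = 2^2 + 2 (b=2); 2→3: 3^3 + 3 = 30; 30−1 = 29
i=1: 29 = 3^3 + 2 (b=3); 3→4: 4^4 + 2 = 258; 258−1 = 257

29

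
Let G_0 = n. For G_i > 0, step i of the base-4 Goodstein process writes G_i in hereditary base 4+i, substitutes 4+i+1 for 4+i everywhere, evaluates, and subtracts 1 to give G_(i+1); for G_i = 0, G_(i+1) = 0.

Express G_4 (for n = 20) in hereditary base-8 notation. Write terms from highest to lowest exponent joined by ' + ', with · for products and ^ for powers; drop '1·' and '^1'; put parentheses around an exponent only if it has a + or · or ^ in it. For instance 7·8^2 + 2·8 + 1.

step 0: 20 = 4^2 + 4; sub 5 for 4: 5^2 + 5; = 30; G_1 = 30−1 = 29
step 1: 29 = 5^2 + 4; sub 6 for 5: 6^2 + 4; = 40; G_2 = 40−1 = 39
step 2: 39 = 6^2 + 3; sub 7 for 6: 7^2 + 3; = 52; G_3 = 52−1 = 51
step 3: 51 = 7^2 + 2; sub 8 for 7: 8^2 + 2; = 66; G_4 = 66−1 = 65
step 4: 65 = 8^2 + 1; sub 9 for 8: 9^2 + 1; = 82; G_5 = 82−1 = 81

8^2 + 1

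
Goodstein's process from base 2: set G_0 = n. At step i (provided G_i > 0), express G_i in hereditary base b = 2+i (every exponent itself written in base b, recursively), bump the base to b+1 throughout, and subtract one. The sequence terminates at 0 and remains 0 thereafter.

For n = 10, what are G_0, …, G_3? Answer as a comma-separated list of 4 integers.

10 —HB2→ 2^(2 + 1) + 2 —bump→ 3^(3 + 1) + 3 = 84 —(−1)→ 83
83 —HB3→ 3^(3 + 1) + 2 —bump→ 4^(4 + 1) + 2 = 1026 —(−1)→ 1025
1025 —HB4→ 4^(4 + 1) + 1 —bump→ 5^(5 + 1) + 1 = 15626 —(−1)→ 15625

10, 83, 1025, 15625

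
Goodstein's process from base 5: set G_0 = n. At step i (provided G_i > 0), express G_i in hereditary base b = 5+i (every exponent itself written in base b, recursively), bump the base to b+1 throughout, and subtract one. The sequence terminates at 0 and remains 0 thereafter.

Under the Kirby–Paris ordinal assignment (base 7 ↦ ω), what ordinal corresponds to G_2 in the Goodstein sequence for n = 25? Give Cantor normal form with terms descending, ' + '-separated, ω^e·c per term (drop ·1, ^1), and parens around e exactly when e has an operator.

ω·5 + 4

25 —HB5→ 5^2 —bump→ 6^2 = 36 —(−1)→ 35
35 —HB6→ 5·6 + 5 —bump→ 5·7 + 5 = 40 —(−1)→ 39
39 —HB7→ 5·7 + 4 —bump→ 5·8 + 4 = 44 —(−1)→ 43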